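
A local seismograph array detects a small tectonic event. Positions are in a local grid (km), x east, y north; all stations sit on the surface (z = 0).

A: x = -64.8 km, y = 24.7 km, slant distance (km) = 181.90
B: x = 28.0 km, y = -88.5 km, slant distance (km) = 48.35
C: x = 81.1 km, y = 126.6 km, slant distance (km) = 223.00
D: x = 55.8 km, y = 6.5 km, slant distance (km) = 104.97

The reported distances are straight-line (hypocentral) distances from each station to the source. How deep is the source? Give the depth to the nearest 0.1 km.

Each station gives a sphere (x−x_i)² + (y−y_i)² + z² = d_i² (stations at z=0).
Subtracting the A sphere from B and C: z² cancels, leaving linear equations in x and y:
185.6 x − 226.4 y = 34557.01
291.8 x + 203.8 y = 1154.25
Solving: x ≈ 70.306, y ≈ -95.001 km (keep extra digits for the depth step; rounded: 70.3, -95.0).
Then from the A sphere: z² = 181.90² − (x + 64.8)² − (y − 24.7)² with x = 70.306, y = -95.001, so z ≈ 22.487 ≈ 22.5 km.

22.5 km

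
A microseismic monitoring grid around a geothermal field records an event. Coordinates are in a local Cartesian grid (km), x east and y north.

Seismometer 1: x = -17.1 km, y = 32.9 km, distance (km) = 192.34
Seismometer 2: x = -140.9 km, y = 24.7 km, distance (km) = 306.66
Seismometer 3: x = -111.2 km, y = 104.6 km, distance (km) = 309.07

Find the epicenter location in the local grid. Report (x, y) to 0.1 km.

Circle about each station: (x + 17.1)² + (y − 32.9)² = 192.34²; (x + 140.9)² + (y − 24.7)² = 306.66²; (x + 111.2)² + (y − 104.6)² = 309.07².
Subtracting the Seismometer 1 equation from the Seismometer 2 and Seismometer 3 equations removes the quadratic terms:
-247.6 x − 16.4 y = -37957.60
-188.2 x + 143.4 y = -36597.81
Solving the 2×2 system: x ≈ 156.6, y ≈ -49.7 km.

(156.6, -49.7)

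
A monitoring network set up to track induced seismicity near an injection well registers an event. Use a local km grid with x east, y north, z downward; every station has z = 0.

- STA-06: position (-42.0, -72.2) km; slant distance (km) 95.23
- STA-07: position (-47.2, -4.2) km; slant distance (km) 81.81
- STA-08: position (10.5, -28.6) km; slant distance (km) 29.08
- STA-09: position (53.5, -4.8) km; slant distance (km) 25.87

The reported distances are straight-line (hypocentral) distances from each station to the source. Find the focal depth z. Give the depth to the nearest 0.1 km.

12.2 km

Each station gives a sphere (x−x_i)² + (y−y_i)² + z² = d_i² (stations at z=0).
Subtracting the STA-06 sphere from STA-07 and STA-08: z² cancels, leaving linear equations in x and y:
-10.4 x + 136.0 y = -2355.48
105.0 x + 87.2 y = 2174.48
Solving: x ≈ 32.997, y ≈ -14.796 km (keep extra digits for the depth step; rounded: 33.0, -14.8).
Then from the STA-06 sphere: z² = 95.23² − (x + 42.0)² − (y + 72.2)² with x = 32.997, y = -14.796, so z ≈ 12.206 ≈ 12.2 km.
Check against STA-09 (with the unrounded solution): distance 25.87 ≈ 25.87 km. ✓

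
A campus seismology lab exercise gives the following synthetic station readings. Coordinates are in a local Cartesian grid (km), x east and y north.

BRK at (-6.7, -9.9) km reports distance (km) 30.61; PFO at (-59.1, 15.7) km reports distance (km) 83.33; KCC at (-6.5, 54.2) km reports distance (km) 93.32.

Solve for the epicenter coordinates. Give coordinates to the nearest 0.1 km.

Circle about each station: (x + 6.7)² + (y + 9.9)² = 30.61²; (x + 59.1)² + (y − 15.7)² = 83.33²; (x + 6.5)² + (y − 54.2)² = 93.32².
Subtracting pairs of circle equations eliminates x²+y² and gives linear equations (the radical axes):
-104.8 x + 51.2 y = -2410.52
0.4 x + 128.2 y = -4934.66
Solving the 2×2 system: x ≈ 4.2, y ≈ -38.5 km.

4.2 km east, -38.5 km north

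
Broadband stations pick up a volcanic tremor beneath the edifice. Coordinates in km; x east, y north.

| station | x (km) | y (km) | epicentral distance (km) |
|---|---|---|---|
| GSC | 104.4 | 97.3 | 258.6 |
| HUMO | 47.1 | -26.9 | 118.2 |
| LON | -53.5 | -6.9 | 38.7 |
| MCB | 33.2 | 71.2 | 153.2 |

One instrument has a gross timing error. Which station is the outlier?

GSC

Solve using three stations at a time. Using HUMO, LON, MCB (subtract circle equations pairwise → linear system) gives (x, y) ≈ (-70.2, -41.9).
Distances from that point to each station vs reported:
  GSC: calculated 223.3 vs reported 258.6 → residual 35.3 km
  HUMO: calculated 118.2 vs reported 118.2 → residual 0.0 km
  LON: calculated 38.8 vs reported 38.7 → residual 0.1 km
  MCB: calculated 153.2 vs reported 153.2 → residual 0.0 km
HUMO, LON, MCB are mutually consistent (residuals ≈ 0); GSC is off by 35.3 km.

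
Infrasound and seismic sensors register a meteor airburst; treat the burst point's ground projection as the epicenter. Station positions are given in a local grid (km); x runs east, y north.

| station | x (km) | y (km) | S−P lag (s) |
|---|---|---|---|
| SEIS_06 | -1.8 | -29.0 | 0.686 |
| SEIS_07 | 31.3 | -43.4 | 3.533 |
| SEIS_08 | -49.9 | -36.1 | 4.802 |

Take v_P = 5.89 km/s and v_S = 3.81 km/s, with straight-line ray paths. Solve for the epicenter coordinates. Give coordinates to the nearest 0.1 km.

Distance from S−P lag: d = Δt · v_P v_S / (v_P − v_S) = Δt · (5.89·3.81)/(5.89−3.81) ≈ 10.7889·Δt.
So d_SEIS_06 = 7.40, d_SEIS_07 = 38.12, d_SEIS_08 = 51.81 km.
Circle about each station: (x + 1.8)² + (y + 29.0)² = 7.40²; (x − 31.3)² + (y + 43.4)² = 38.12²; (x + 49.9)² + (y + 36.1)² = 51.81².
Subtracting pairs of circle equations eliminates x²+y² and gives linear equations (the radical axes):
66.2 x − 28.8 y = 620.64
-96.2 x − 14.2 y = 319.46
Solving the 2×2 system: x ≈ -0.1, y ≈ -21.8 km.

(-0.1, -21.8)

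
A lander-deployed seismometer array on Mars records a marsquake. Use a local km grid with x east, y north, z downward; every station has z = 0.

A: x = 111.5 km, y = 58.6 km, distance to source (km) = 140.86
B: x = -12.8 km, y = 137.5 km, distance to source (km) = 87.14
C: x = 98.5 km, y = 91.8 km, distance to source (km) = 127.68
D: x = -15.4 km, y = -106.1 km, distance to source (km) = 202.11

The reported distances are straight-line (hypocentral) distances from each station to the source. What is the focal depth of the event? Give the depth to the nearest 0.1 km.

z ≈ 68.6 km

Each station gives a sphere (x−x_i)² + (y−y_i)² + z² = d_i² (stations at z=0).
Subtracting the A sphere from B and C: z² cancels, leaving linear equations in x and y:
-248.6 x + 157.8 y = 15452.04
-26.0 x + 66.4 y = 5802.64
Solving: x ≈ -8.897, y ≈ 83.905 km (keep extra digits for the depth step; rounded: -8.9, 83.9).
Then from the A sphere: z² = 140.86² − (x − 111.5)² − (y − 58.6)² with x = -8.897, y = 83.905, so z ≈ 68.599 ≈ 68.6 km.
Check against D (with the unrounded solution): distance 202.11 ≈ 202.11 km. ✓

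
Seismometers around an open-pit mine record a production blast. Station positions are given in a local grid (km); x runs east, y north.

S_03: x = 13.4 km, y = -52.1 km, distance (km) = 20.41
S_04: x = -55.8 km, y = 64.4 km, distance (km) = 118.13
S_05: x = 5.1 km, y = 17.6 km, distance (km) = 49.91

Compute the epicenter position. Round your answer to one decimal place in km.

x ≈ 12.9 km, y ≈ -31.7 km

Circle about each station: (x − 13.4)² + (y + 52.1)² = 20.41²; (x + 55.8)² + (y − 64.4)² = 118.13²; (x − 5.1)² + (y − 17.6)² = 49.91².
Subtracting the S_03 equation from the S_04 and S_05 equations removes the quadratic terms:
-138.4 x + 233.0 y = -9171.10
-16.6 x + 139.4 y = -4632.64
Solving the 2×2 system: x ≈ 12.9, y ≈ -31.7 km.
Check against S_03 (with the unrounded x, y): √((x − 13.4)²+(y + 52.1)²) = 20.41 ≈ 20.41 km. ✓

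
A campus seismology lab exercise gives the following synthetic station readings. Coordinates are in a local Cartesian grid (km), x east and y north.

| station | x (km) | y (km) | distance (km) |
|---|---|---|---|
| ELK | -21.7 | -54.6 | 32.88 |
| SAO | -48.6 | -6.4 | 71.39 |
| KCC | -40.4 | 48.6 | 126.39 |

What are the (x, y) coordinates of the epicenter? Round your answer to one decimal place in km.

x ≈ -45.1 km, y ≈ -77.7 km

Circle about each station: (x + 21.7)² + (y + 54.6)² = 32.88²; (x + 48.6)² + (y + 6.4)² = 71.39²; (x + 40.4)² + (y − 48.6)² = 126.39².
Subtracting pairs of circle equations eliminates x²+y² and gives linear equations (the radical axes):
-53.8 x + 96.4 y = -5064.57
-37.4 x + 206.4 y = -14351.27
Solving the 2×2 system: x ≈ -45.1, y ≈ -77.7 km.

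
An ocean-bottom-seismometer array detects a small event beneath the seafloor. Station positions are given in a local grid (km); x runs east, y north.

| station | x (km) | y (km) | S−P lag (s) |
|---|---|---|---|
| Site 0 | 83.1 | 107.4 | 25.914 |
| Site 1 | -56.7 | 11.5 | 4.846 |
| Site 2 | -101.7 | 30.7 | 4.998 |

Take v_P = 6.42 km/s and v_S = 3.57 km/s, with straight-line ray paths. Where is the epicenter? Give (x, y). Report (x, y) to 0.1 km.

Distance from S−P lag: d = Δt · v_P v_S / (v_P − v_S) = Δt · (6.42·3.57)/(6.42−3.57) ≈ 8.0419·Δt.
So d_Site 0 = 208.40, d_Site 1 = 38.97, d_Site 2 = 40.19 km.
Circle about each station: (x − 83.1)² + (y − 107.4)² = 208.40²; (x + 56.7)² + (y − 11.5)² = 38.97²; (x + 101.7)² + (y − 30.7)² = 40.19².
Subtracting the Site 0 equation from the Site 1 and Site 2 equations removes the quadratic terms:
-279.6 x − 191.8 y = 26818.67
-369.6 x − 153.4 y = 34660.33
Solving the 2×2 system: x ≈ -90.5, y ≈ -7.9 km.

-90.5 km east, -7.9 km north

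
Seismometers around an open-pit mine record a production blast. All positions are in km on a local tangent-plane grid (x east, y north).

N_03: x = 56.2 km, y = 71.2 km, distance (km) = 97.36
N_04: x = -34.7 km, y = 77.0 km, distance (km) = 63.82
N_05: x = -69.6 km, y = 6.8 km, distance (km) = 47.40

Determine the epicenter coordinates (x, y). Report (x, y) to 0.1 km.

Circle about each station: (x − 56.2)² + (y − 71.2)² = 97.36²; (x + 34.7)² + (y − 77.0)² = 63.82²; (x + 69.6)² + (y − 6.8)² = 47.40².
Subtracting pairs of circle equations eliminates x²+y² and gives linear equations (the radical axes):
-181.8 x + 11.6 y = 4311.19
-251.6 x − 128.8 y = 3894.73
Solving the 2×2 system: x ≈ -22.8, y ≈ 14.3 km.

(-22.8, 14.3)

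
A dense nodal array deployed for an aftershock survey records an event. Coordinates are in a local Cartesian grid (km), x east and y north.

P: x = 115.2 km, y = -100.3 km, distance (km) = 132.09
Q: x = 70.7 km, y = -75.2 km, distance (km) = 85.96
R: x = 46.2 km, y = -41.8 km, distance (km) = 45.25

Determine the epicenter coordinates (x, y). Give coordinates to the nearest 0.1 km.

Circle about each station: (x − 115.2)² + (y + 100.3)² = 132.09²; (x − 70.7)² + (y + 75.2)² = 85.96²; (x − 46.2)² + (y + 41.8)² = 45.25².
Subtracting the P equation from the Q and R equations removes the quadratic terms:
-89.0 x + 50.2 y = -2618.95
-138.0 x + 117.0 y = -4049.24
Solving the 2×2 system: x ≈ 29.6, y ≈ 0.3 km.
Check against P (with the unrounded x, y): √((x − 115.2)²+(y + 100.3)²) = 132.09 ≈ 132.09 km. ✓

(29.6, 0.3)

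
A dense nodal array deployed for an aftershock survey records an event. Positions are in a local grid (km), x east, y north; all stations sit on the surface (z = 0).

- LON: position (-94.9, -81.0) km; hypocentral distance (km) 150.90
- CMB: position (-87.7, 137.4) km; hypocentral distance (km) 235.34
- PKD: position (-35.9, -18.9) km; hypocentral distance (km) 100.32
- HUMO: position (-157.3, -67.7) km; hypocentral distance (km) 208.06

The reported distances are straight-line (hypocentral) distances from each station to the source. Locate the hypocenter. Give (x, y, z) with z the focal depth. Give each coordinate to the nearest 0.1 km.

(43.3, -50.9, 52.6)

Each station gives a sphere (x−x_i)² + (y−y_i)² + z² = d_i² (stations at z=0).
Subtracting the LON sphere from CMB and PKD: z² cancels, leaving linear equations in x and y:
14.4 x + 436.8 y = -21611.07
118.0 x + 124.2 y = -1214.28
Solving: x ≈ 43.287, y ≈ -50.903 km (keep extra digits for the depth step; rounded: 43.3, -50.9).
Then from the LON sphere: z² = 150.90² − (x + 94.9)² − (y + 81.0)² with x = 43.287, y = -50.903, so z ≈ 52.624 ≈ 52.6 km.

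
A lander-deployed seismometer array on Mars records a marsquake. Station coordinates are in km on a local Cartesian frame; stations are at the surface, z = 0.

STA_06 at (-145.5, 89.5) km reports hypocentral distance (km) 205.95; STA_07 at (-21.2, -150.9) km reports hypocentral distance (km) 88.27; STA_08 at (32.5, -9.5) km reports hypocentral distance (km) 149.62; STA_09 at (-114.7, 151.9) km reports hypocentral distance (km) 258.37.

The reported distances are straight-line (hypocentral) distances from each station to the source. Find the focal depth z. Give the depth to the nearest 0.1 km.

depth ≈ 44.3 km

Each station gives a sphere (x−x_i)² + (y−y_i)² + z² = d_i² (stations at z=0).
Subtracting the STA_06 sphere from STA_07 and STA_08: z² cancels, leaving linear equations in x and y:
248.6 x − 480.8 y = 28663.56
356.0 x − 198.0 y = -8004.74
Solving: x ≈ -78.103, y ≈ -100.000 km (keep extra digits for the depth step; rounded: -78.1, -100.0).
Then from the STA_06 sphere: z² = 205.95² − (x + 145.5)² − (y − 89.5)² with x = -78.103, y = -100.000, so z ≈ 44.303 ≈ 44.3 km.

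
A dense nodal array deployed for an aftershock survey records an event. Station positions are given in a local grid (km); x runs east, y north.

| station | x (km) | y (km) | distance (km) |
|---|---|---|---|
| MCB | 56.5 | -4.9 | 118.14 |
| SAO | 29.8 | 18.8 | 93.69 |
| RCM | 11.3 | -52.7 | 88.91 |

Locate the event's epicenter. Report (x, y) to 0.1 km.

Circle about each station: (x − 56.5)² + (y + 4.9)² = 118.14²; (x − 29.8)² + (y − 18.8)² = 93.69²; (x − 11.3)² + (y + 52.7)² = 88.91².
Subtracting pairs of circle equations eliminates x²+y² and gives linear equations (the radical axes):
-53.4 x + 47.4 y = 3204.46
-90.4 x − 95.6 y = 5740.79
Solving the 2×2 system: x ≈ -61.6, y ≈ -1.8 km.

(-61.6, -1.8)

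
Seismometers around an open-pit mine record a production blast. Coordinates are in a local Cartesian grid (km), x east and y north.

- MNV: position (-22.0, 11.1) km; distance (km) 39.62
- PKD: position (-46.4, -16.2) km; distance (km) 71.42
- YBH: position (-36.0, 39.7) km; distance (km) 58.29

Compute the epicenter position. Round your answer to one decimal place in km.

Circle about each station: (x + 22.0)² + (y − 11.1)² = 39.62²; (x + 46.4)² + (y + 16.2)² = 71.42²; (x + 36.0)² + (y − 39.7)² = 58.29².
Subtracting the MNV equation from the PKD and YBH equations removes the quadratic terms:
-48.8 x − 54.6 y = -1722.88
-28.0 x + 57.2 y = 436.90
Solving the 2×2 system: x ≈ 17.3, y ≈ 16.1 km.
Check against MNV (with the unrounded x, y): √((x + 22.0)²+(y − 11.1)²) = 39.61 ≈ 39.62 km. ✓

(17.3, 16.1)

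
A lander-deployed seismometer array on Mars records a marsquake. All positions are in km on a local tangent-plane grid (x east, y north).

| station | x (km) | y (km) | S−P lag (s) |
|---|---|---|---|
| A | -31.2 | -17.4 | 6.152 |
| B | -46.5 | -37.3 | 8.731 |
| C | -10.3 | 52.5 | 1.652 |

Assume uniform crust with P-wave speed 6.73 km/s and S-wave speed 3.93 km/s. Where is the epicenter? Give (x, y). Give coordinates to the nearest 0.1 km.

Distance from S−P lag: d = Δt · v_P v_S / (v_P − v_S) = Δt · (6.73·3.93)/(6.73−3.93) ≈ 9.4460·Δt.
So d_A = 58.11, d_B = 82.47, d_C = 15.60 km.
Circle about each station: (x + 31.2)² + (y + 17.4)² = 58.11²; (x + 46.5)² + (y + 37.3)² = 82.47²; (x + 10.3)² + (y − 52.5)² = 15.60².
Subtracting the A equation from the B and C equations removes the quadratic terms:
-30.6 x − 39.8 y = -1147.19
41.8 x + 139.8 y = 4719.55
Solving the 2×2 system: x ≈ -10.5, y ≈ 36.9 km.
Check against A (with the unrounded x, y): √((x + 31.2)²+(y + 17.4)²) = 58.11 ≈ 58.11 km. ✓

(-10.5, 36.9)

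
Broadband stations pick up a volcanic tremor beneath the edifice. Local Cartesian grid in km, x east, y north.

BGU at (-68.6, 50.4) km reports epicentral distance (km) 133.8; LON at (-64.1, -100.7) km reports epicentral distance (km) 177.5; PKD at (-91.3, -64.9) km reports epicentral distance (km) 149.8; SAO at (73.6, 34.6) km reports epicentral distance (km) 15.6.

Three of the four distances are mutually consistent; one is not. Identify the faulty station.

Solve using three stations at a time. Using BGU, LON, SAO (subtract circle equations pairwise → linear system) gives (x, y) ≈ (62.5, 23.7).
Distances from that point to each station vs reported:
  BGU: calculated 133.8 vs reported 133.8 → residual 0.0 km
  LON: calculated 177.5 vs reported 177.5 → residual 0.0 km
  PKD: calculated 177.5 vs reported 149.8 → residual 27.7 km
  SAO: calculated 15.6 vs reported 15.6 → residual 0.0 km
BGU, LON, SAO are mutually consistent (residuals ≈ 0); PKD is off by 27.7 km.

PKD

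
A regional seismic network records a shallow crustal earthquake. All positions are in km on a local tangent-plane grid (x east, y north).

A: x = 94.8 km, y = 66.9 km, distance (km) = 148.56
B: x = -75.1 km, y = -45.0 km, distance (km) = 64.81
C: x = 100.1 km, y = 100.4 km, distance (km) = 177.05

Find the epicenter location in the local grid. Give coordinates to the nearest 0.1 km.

x ≈ -10.7 km, y ≈ -37.7 km

Circle about each station: (x − 94.8)² + (y − 66.9)² = 148.56²; (x + 75.1)² + (y + 45.0)² = 64.81²; (x − 100.1)² + (y − 100.4)² = 177.05².
Subtracting the A equation from the B and C equations removes the quadratic terms:
-339.8 x − 223.8 y = 12072.10
10.6 x + 67.0 y = -2639.11
Solving the 2×2 system: x ≈ -10.7, y ≈ -37.7 km.
Check against A (with the unrounded x, y): √((x − 94.8)²+(y − 66.9)²) = 148.56 ≈ 148.56 km. ✓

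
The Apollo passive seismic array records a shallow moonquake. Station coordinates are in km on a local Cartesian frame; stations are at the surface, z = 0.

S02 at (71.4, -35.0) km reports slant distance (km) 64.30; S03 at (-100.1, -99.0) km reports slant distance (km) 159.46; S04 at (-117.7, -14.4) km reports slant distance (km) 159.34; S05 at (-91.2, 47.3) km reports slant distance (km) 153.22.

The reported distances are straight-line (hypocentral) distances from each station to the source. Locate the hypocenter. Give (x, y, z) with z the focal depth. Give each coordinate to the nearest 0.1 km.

Each station gives a sphere (x−x_i)² + (y−y_i)² + z² = d_i² (stations at z=0).
Subtracting the S02 sphere from S03 and S04: z² cancels, leaving linear equations in x and y:
-343.0 x − 128.0 y = -7794.95
-378.2 x + 41.2 y = -13517.06
Solving: x ≈ 32.800, y ≈ -26.995 km (keep extra digits for the depth step; rounded: 32.8, -27.0).
Then from the S02 sphere: z² = 64.30² − (x − 71.4)² − (y + 35.0)² with x = 32.800, y = -26.995, so z ≈ 50.798 ≈ 50.8 km.

x ≈ 32.8 km, y ≈ -27.0 km, depth ≈ 50.8 km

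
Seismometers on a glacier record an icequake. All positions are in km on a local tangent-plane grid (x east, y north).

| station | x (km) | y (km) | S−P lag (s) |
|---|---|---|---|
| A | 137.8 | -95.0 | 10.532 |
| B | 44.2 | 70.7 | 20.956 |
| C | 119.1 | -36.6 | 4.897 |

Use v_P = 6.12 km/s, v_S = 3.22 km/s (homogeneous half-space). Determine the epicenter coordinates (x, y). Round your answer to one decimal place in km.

(150.1, -24.5)

Distance from S−P lag: d = Δt · v_P v_S / (v_P − v_S) = Δt · (6.12·3.22)/(6.12−3.22) ≈ 6.7953·Δt.
So d_A = 71.57, d_B = 142.40, d_C = 33.28 km.
Circle about each station: (x − 137.8)² + (y + 95.0)² = 71.57²; (x − 44.2)² + (y − 70.7)² = 142.40²; (x − 119.1)² + (y + 36.6)² = 33.28².
Subtracting pairs of circle equations eliminates x²+y² and gives linear equations (the radical axes):
-187.2 x + 331.4 y = -36217.21
-37.4 x + 116.8 y = -8474.76
Solving the 2×2 system: x ≈ 150.1, y ≈ -24.5 km.
Check against A (with the unrounded x, y): √((x − 137.8)²+(y + 95.0)²) = 71.57 ≈ 71.57 km. ✓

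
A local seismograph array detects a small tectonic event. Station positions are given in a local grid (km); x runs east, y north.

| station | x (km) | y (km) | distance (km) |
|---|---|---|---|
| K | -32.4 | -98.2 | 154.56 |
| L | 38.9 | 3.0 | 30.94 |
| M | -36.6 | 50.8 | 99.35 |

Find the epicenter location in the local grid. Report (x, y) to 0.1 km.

Circle about each station: (x + 32.4)² + (y + 98.2)² = 154.56²; (x − 38.9)² + (y − 3.0)² = 30.94²; (x + 36.6)² + (y − 50.8)² = 99.35².
Subtracting the K equation from the L and M equations removes the quadratic terms:
142.6 x + 202.4 y = 13760.72
-8.4 x + 298.0 y = 7245.57
Solving the 2×2 system: x ≈ 59.6, y ≈ 26.0 km.

59.6 km east, 26.0 km north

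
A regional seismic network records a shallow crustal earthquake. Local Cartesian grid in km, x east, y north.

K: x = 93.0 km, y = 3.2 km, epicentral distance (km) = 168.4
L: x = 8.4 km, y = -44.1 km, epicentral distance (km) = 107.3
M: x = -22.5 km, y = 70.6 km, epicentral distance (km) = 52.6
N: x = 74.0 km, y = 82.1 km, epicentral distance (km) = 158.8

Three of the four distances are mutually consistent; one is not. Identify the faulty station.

M

Solve using three stations at a time. Using K, L, N (subtract circle equations pairwise → linear system) gives (x, y) ≈ (-74.1, 24.6).
Distances from that point to each station vs reported:
  K: calculated 168.4 vs reported 168.4 → residual 0.0 km
  L: calculated 107.3 vs reported 107.3 → residual 0.0 km
  M: calculated 69.1 vs reported 52.6 → residual 16.5 km
  N: calculated 158.8 vs reported 158.8 → residual 0.0 km
K, L, N are mutually consistent (residuals ≈ 0); M is off by 16.5 km.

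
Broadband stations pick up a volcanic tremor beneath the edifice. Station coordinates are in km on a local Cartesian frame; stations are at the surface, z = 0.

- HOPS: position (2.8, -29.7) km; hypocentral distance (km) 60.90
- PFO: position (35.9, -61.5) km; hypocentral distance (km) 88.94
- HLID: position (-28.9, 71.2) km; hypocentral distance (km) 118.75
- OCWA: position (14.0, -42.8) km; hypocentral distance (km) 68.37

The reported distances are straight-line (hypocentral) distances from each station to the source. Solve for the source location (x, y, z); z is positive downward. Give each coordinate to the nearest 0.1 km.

Each station gives a sphere (x−x_i)² + (y−y_i)² + z² = d_i² (stations at z=0).
Subtracting the HOPS sphere from PFO and HLID: z² cancels, leaving linear equations in x and y:
66.2 x − 63.6 y = -20.38
-63.4 x + 201.8 y = -5378.03
Solving: x ≈ -37.114, y ≈ -38.310 km (keep extra digits for the depth step; rounded: -37.1, -38.3).
Then from the HOPS sphere: z² = 60.90² − (x − 2.8)² − (y + 29.7)² with x = -37.114, y = -38.310, so z ≈ 45.184 ≈ 45.2 km.
Check against OCWA (with the unrounded solution): distance 68.37 ≈ 68.37 km. ✓

x ≈ -37.1 km, y ≈ -38.3 km, depth ≈ 45.2 km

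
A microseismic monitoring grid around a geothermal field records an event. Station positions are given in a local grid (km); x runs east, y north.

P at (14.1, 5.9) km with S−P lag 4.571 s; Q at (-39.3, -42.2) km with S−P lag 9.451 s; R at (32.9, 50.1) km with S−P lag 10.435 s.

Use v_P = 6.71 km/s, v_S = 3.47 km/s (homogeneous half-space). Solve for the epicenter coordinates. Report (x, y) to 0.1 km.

Distance from S−P lag: d = Δt · v_P v_S / (v_P − v_S) = Δt · (6.71·3.47)/(6.71−3.47) ≈ 7.1863·Δt.
So d_P = 32.85, d_Q = 67.92, d_R = 74.99 km.
Circle about each station: (x − 14.1)² + (y − 5.9)² = 32.85²; (x + 39.3)² + (y + 42.2)² = 67.92²; (x − 32.9)² + (y − 50.1)² = 74.99².
Subtracting the P equation from the Q and R equations removes the quadratic terms:
-106.8 x − 96.2 y = -442.29
37.6 x + 88.4 y = -1185.58
Solving the 2×2 system: x ≈ 26.3, y ≈ -24.6 km.

(26.3, -24.6)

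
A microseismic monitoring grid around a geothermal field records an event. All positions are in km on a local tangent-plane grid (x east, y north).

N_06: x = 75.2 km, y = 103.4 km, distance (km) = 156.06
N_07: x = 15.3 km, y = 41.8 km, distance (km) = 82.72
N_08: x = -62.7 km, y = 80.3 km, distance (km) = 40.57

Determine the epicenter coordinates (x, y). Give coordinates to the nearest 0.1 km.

x ≈ -67.4 km, y ≈ 40.0 km

Circle about each station: (x − 75.2)² + (y − 103.4)² = 156.06²; (x − 15.3)² + (y − 41.8)² = 82.72²; (x + 62.7)² + (y − 80.3)² = 40.57².
Subtracting the N_06 equation from the N_07 and N_08 equations removes the quadratic terms:
-119.8 x − 123.2 y = 3146.86
-275.8 x − 46.2 y = 16741.58
Solving the 2×2 system: x ≈ -67.4, y ≈ 40.0 km.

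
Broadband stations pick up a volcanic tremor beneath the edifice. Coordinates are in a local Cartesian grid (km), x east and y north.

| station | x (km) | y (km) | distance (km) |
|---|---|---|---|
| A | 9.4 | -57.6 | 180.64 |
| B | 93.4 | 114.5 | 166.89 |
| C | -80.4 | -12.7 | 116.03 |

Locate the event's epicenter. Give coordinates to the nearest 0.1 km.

x ≈ -73.1 km, y ≈ 103.1 km

Circle about each station: (x − 9.4)² + (y + 57.6)² = 180.64²; (x − 93.4)² + (y − 114.5)² = 166.89²; (x + 80.4)² + (y + 12.7)² = 116.03².
Subtracting pairs of circle equations eliminates x²+y² and gives linear equations (the radical axes):
168.0 x + 344.2 y = 23206.23
-179.6 x + 89.8 y = 22387.18
Solving the 2×2 system: x ≈ -73.1, y ≈ 103.1 km.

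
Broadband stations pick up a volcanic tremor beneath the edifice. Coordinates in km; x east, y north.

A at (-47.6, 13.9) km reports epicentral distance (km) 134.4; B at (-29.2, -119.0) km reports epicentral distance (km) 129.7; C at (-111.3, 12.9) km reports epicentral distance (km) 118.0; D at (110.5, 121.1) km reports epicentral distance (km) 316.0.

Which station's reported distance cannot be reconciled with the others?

Solve using three stations at a time. Using A, C, D (subtract circle equations pairwise → linear system) gives (x, y) ≈ (-110.1, -105.3).
Distances from that point to each station vs reported:
  A: calculated 134.6 vs reported 134.4 → residual 0.2 km
  B: calculated 82.0 vs reported 129.7 → residual 47.7 km
  C: calculated 118.2 vs reported 118.0 → residual 0.2 km
  D: calculated 316.1 vs reported 316.0 → residual 0.1 km
A, C, D are mutually consistent (residuals ≈ 0); B is off by 47.7 km.

B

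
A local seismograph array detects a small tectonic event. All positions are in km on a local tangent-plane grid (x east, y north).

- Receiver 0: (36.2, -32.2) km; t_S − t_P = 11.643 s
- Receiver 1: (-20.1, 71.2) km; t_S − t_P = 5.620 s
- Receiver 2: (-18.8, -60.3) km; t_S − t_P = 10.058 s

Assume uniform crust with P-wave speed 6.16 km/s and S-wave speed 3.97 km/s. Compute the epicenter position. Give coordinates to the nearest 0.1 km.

(-73.3, 37.9)

Distance from S−P lag: d = Δt · v_P v_S / (v_P − v_S) = Δt · (6.16·3.97)/(6.16−3.97) ≈ 11.1668·Δt.
So d_Receiver 0 = 130.01, d_Receiver 1 = 62.76, d_Receiver 2 = 112.32 km.
Circle about each station: (x − 36.2)² + (y + 32.2)² = 130.01²; (x + 20.1)² + (y − 71.2)² = 62.76²; (x + 18.8)² + (y + 60.3)² = 112.32².
Subtracting the Receiver 0 equation from the Receiver 1 and Receiver 2 equations removes the quadratic terms:
-112.6 x + 206.8 y = 16089.95
-110.0 x − 56.2 y = 5929.07
Solving the 2×2 system: x ≈ -73.3, y ≈ 37.9 km.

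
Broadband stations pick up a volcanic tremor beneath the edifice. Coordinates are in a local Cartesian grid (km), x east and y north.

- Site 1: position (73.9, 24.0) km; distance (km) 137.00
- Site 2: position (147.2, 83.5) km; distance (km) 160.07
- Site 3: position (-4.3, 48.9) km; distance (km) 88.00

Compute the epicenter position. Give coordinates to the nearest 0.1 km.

Circle about each station: (x − 73.9)² + (y − 24.0)² = 137.00²; (x − 147.2)² + (y − 83.5)² = 160.07²; (x + 4.3)² + (y − 48.9)² = 88.00².
Subtracting the Site 1 equation from the Site 2 and Site 3 equations removes the quadratic terms:
146.6 x + 119.0 y = 15749.48
-156.4 x + 49.8 y = 7397.49
Solving the 2×2 system: x ≈ -3.7, y ≈ 136.9 km.

(-3.7, 136.9)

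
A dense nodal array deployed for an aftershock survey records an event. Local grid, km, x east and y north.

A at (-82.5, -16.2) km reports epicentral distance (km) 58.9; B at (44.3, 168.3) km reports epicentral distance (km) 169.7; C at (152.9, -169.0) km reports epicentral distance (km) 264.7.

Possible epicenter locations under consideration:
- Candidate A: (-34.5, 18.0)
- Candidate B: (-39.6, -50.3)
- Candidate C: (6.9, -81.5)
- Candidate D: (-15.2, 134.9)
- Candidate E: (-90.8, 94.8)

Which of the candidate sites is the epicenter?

Candidate A

For each candidate, compare |candidate − station| to the reported distance:
Candidate A: residuals A 0.0, B 0.0, C 0.0 → max 0.0 km
Candidate B: residuals A 4.1, B 64.4, C 38.5 → max 64.4 km
Candidate C: residuals A 51.8, B 82.9, C 94.5 → max 94.5 km
Candidate D: residuals A 106.5, B 101.5, C 82.6 → max 106.5 km
Candidate E: residuals A 52.4, B 15.9, C 94.4 → max 94.4 km
Only Candidate A has all residuals ≈ 0.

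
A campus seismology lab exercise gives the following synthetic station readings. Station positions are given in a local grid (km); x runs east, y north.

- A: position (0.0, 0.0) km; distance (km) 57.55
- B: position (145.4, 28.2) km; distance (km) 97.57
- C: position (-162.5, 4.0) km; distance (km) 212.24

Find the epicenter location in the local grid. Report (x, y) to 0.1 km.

x ≈ 47.9 km, y ≈ 31.9 km

Circle about each station: x² + y² = 57.55²; (x − 145.4)² + (y − 28.2)² = 97.57²; (x + 162.5)² + (y − 4.0)² = 212.24².
Subtracting the A equation from the B and C equations removes the quadratic terms:
290.8 x + 56.4 y = 15728.50
-325.0 x + 8.0 y = -15311.57
Solving the 2×2 system: x ≈ 47.9, y ≈ 31.9 km.
Check against A (with the unrounded x, y): √(x²+y²) = 57.55 ≈ 57.55 km. ✓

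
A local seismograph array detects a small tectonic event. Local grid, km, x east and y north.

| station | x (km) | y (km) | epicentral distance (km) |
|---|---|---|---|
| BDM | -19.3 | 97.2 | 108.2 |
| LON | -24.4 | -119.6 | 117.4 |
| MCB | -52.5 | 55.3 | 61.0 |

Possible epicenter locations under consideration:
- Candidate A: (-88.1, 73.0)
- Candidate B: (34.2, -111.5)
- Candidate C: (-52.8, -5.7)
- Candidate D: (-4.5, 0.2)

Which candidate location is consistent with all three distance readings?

Candidate C

For each candidate, compare |candidate − station| to the reported distance:
Candidate A: residuals BDM 35.3, LON 85.5, MCB 21.2 → max 85.5 km
Candidate B: residuals BDM 107.2, LON 58.2, MCB 127.0 → max 127.0 km
Candidate C: residuals BDM 0.0, LON 0.0, MCB 0.0 → max 0.0 km
Candidate D: residuals BDM 10.1, LON 4.0, MCB 12.1 → max 12.1 km
Only Candidate C has all residuals ≈ 0.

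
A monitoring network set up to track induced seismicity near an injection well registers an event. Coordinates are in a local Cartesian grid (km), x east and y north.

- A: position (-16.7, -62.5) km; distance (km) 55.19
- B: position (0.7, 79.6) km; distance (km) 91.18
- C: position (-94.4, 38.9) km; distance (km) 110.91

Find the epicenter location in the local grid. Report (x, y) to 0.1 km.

4.4 km east, -11.5 km north

Circle about each station: (x + 16.7)² + (y + 62.5)² = 55.19²; (x − 0.7)² + (y − 79.6)² = 91.18²; (x + 94.4)² + (y − 38.9)² = 110.91².
Subtracting the A equation from the B and C equations removes the quadratic terms:
34.8 x + 284.2 y = -3116.35
-155.4 x + 202.8 y = -3015.66
Solving the 2×2 system: x ≈ 4.4, y ≈ -11.5 km.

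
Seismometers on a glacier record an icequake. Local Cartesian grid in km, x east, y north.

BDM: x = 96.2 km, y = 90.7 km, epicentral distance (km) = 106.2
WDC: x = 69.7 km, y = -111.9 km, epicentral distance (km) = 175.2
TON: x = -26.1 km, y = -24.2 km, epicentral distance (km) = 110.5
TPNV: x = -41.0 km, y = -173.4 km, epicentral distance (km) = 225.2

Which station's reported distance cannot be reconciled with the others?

TON

Solve using three stations at a time. Using BDM, WDC, TPNV (subtract circle equations pairwise → linear system) gives (x, y) ≈ (-1.3, 48.3).
Distances from that point to each station vs reported:
  BDM: calculated 106.3 vs reported 106.2 → residual 0.1 km
  WDC: calculated 175.3 vs reported 175.2 → residual 0.1 km
  TON: calculated 76.7 vs reported 110.5 → residual 33.8 km
  TPNV: calculated 225.3 vs reported 225.2 → residual 0.1 km
BDM, WDC, TPNV are mutually consistent (residuals ≈ 0); TON is off by 33.8 km.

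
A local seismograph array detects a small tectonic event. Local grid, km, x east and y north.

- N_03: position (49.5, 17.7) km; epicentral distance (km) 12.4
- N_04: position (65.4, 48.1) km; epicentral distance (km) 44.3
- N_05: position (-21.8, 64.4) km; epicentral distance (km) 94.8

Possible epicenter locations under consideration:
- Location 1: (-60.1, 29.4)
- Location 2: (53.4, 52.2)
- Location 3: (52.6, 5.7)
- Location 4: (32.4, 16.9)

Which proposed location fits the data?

For each candidate, compare |candidate − station| to the reported distance:
Location 1: residuals N_03 97.8, N_04 82.6, N_05 42.9 → max 97.8 km
Location 2: residuals N_03 22.3, N_04 31.6, N_05 18.6 → max 31.6 km
Location 3: residuals N_03 0.0, N_04 0.0, N_05 0.0 → max 0.0 km
Location 4: residuals N_03 4.7, N_04 1.1, N_05 22.7 → max 22.7 km
Only Location 3 has all residuals ≈ 0.

Location 3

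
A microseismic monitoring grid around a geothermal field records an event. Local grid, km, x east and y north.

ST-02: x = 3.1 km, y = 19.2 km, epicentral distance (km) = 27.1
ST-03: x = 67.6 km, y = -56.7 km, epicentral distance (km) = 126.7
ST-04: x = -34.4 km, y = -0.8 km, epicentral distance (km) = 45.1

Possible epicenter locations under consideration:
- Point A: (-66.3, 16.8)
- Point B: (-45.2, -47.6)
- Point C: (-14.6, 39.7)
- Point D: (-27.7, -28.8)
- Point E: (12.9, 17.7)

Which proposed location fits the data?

Point C

For each candidate, compare |candidate − station| to the reported distance:
Point A: residuals ST-02 42.3, ST-03 26.0, ST-04 8.7 → max 42.3 km
Point B: residuals ST-02 55.3, ST-03 13.5, ST-04 2.9 → max 55.3 km
Point C: residuals ST-02 0.0, ST-03 0.0, ST-04 0.0 → max 0.0 km
Point D: residuals ST-02 29.9, ST-03 27.4, ST-04 16.3 → max 29.9 km
Point E: residuals ST-02 17.2, ST-03 34.4, ST-04 5.7 → max 34.4 km
Only Point C has all residuals ≈ 0.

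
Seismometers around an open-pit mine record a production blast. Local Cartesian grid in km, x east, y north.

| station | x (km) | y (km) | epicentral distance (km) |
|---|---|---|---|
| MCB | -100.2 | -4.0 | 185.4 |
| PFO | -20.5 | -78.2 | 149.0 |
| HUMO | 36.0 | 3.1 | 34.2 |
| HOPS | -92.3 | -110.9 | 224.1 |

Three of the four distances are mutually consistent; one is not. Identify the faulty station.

Solve using three stations at a time. Using MCB, PFO, HOPS (subtract circle equations pairwise → linear system) gives (x, y) ≈ (82.1, 29.9).
Distances from that point to each station vs reported:
  MCB: calculated 185.4 vs reported 185.4 → residual 0.0 km
  PFO: calculated 149.0 vs reported 149.0 → residual 0.0 km
  HUMO: calculated 53.3 vs reported 34.2 → residual 19.1 km
  HOPS: calculated 224.1 vs reported 224.1 → residual 0.0 km
MCB, PFO, HOPS are mutually consistent (residuals ≈ 0); HUMO is off by 19.1 km.

HUMO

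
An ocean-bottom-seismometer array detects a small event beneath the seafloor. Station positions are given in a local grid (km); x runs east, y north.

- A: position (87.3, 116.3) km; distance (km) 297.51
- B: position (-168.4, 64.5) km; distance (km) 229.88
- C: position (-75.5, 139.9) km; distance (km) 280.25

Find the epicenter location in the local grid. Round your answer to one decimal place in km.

Circle about each station: (x − 87.3)² + (y − 116.3)² = 297.51²; (x + 168.4)² + (y − 64.5)² = 229.88²; (x + 75.5)² + (y − 139.9)² = 280.25².
Subtracting the A equation from the B and C equations removes the quadratic terms:
-511.4 x − 103.6 y = 47039.22
-325.6 x + 47.2 y = 14097.42
Solving the 2×2 system: x ≈ -63.6, y ≈ -140.1 km.
Check against A (with the unrounded x, y): √((x − 87.3)²+(y − 116.3)²) = 297.50 ≈ 297.51 km. ✓

x ≈ -63.6 km, y ≈ -140.1 km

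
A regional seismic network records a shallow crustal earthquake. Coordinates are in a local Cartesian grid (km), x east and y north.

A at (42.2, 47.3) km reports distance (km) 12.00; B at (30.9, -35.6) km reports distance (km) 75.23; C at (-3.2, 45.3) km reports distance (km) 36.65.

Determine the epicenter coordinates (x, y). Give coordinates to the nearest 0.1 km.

33.0 km east, 39.6 km north

Circle about each station: (x − 42.2)² + (y − 47.3)² = 12.00²; (x − 30.9)² + (y + 35.6)² = 75.23²; (x + 3.2)² + (y − 45.3)² = 36.65².
Subtracting the A equation from the B and C equations removes the quadratic terms:
-22.6 x − 165.8 y = -7311.51
-90.8 x − 4.0 y = -3155.02
Solving the 2×2 system: x ≈ 33.0, y ≈ 39.6 km.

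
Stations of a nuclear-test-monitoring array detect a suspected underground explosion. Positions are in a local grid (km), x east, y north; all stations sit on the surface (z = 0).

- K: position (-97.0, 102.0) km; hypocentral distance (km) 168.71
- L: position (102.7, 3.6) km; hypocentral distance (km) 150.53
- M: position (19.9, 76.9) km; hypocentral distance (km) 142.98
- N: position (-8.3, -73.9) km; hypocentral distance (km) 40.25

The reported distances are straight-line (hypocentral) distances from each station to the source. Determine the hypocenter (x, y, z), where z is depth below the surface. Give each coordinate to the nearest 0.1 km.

Each station gives a sphere (x−x_i)² + (y−y_i)² + z² = d_i² (stations at z=0).
Subtracting the K sphere from L and M: z² cancels, leaving linear equations in x and y:
399.4 x − 196.8 y = -3448.97
233.8 x − 50.2 y = -5483.60
Solving: x ≈ -34.899, y ≈ -53.300 km (keep extra digits for the depth step; rounded: -34.9, -53.3).
Then from the K sphere: z² = 168.71² − (x + 97.0)² − (y − 102.0)² with x = -34.899, y = -53.300, so z ≈ 22.101 ≈ 22.1 km.

(-34.9, -53.3, 22.1)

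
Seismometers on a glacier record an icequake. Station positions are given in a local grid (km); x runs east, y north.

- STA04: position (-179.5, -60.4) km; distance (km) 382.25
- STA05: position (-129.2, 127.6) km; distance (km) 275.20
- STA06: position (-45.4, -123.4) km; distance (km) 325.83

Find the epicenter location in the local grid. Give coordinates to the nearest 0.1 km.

(145.7, 140.5)

Circle about each station: (x + 179.5)² + (y + 60.4)² = 382.25²; (x + 129.2)² + (y − 127.6)² = 275.20²; (x + 45.4)² + (y + 123.4)² = 325.83².
Subtracting pairs of circle equations eliminates x²+y² and gives linear equations (the radical axes):
100.6 x + 376.0 y = 67486.01
268.2 x − 126.0 y = 21370.18
Solving the 2×2 system: x ≈ 145.7, y ≈ 140.5 km.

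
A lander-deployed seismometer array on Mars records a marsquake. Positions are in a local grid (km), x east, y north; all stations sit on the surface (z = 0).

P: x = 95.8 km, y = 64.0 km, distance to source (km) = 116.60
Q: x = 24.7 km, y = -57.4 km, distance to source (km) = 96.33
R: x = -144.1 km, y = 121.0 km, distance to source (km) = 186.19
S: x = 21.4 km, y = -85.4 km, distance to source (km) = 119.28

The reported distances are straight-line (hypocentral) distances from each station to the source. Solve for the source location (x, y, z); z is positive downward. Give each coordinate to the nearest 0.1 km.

Each station gives a sphere (x−x_i)² + (y−y_i)² + z² = d_i² (stations at z=0).
Subtracting the P sphere from Q and R: z² cancels, leaving linear equations in x and y:
-142.2 x − 242.8 y = -5052.70
-479.8 x + 114.0 y = 1061.01
Solving: x ≈ 2.399, y ≈ 19.405 km (keep extra digits for the depth step; rounded: 2.4, 19.4).
Then from the P sphere: z² = 116.60² − (x − 95.8)² − (y − 64.0)² with x = 2.399, y = 19.405, so z ≈ 53.694 ≈ 53.7 km.
Check against S (with the unrounded solution): distance 119.28 ≈ 119.28 km. ✓

(2.4, 19.4, 53.7)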